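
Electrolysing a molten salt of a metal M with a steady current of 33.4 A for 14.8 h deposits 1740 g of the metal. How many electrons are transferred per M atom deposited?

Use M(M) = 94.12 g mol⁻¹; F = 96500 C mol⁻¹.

1

Q = I·t = 33.40 A × 53280 s = 1780000 C, so n(e⁻) = 1780000/96500 = 18.44 mol.
n(M) deposited = 1740 / 94.12 = 18.49 mol.
Electrons per atom = n(e⁻)/n(M) = 18.44 / 18.49 = 0.998 ≈ 1, so the ion is M⁺.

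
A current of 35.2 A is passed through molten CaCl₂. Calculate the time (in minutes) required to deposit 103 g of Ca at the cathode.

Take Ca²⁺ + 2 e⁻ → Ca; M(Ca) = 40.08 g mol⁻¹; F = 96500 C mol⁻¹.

n(Ca) = m/M = 103 / 40.08 = 2.570 mol.
Each Ca atom requires 2 electrons, so n(e⁻) = 2 × 2.570 = 5.140 mol.
Q = n(e⁻)·F = 5.140 × 96500 = 496000 C.
t = Q/I = 496000 / 35.20 A = 14090 s = 235 min.

235 min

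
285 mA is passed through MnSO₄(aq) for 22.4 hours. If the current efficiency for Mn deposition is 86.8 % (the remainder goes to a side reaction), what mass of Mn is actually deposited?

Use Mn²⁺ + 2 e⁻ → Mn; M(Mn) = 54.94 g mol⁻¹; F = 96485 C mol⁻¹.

5.68 g

Q = I·t = 0.2850 × 80640 = 22980 C.
n(e⁻) = 22980/96485 = 0.2382 mol; theoretically n(Mn) = 0.2382/2 = 0.1191 mol, m_theo = 6.543 g.
At 86.8 % efficiency, m_actual = 0.868 × 6.543 = 5.68 g.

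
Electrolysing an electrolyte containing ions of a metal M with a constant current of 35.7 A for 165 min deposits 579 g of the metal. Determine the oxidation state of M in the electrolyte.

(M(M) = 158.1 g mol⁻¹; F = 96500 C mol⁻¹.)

Q = I·t = 35.70 A × 9900.0 s = 353400 C, so n(e⁻) = 353400/96500 = 3.662 mol.
n(M) deposited = 579 / 158.1 = 3.662 mol.
Electrons per atom = n(e⁻)/n(M) = 3.662 / 3.662 = 1.00 ≈ 1, so the ion is M⁺.

+1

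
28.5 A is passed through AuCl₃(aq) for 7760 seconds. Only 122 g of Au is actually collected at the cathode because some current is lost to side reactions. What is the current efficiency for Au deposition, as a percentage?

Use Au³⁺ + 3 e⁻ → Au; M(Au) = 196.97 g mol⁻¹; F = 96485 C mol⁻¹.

81.1 %

Q = I·t = 28.50 × 7760.0 = 221200 C; n(e⁻) = 221200/96485 = 2.292 mol.
Theoretical n(Au) = n(e⁻)/3 = 0.7641 mol, i.e. m_theo = 0.7641 × 196.97 = 150.5 g.
Efficiency = m_actual / m_theo = 122 / 150.5 = 81.1 %.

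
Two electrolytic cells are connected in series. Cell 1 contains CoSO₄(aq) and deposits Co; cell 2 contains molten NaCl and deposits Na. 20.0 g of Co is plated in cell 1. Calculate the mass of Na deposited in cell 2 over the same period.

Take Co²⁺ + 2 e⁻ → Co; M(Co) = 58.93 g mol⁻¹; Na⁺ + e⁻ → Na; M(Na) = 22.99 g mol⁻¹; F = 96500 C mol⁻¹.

n(Co) = 20.0 / 58.93 = 0.3394 mol.
Since Co²⁺ + 2 e⁻ → Co, n(e⁻) passed = 2 × 0.3394 = 0.6788 mol.
Cells in series carry the same charge, so the same 0.6788 mol of electrons passes through cell 2.
Na⁺ + e⁻ → Na, so n(Na) = 0.6788 / 1 = 0.6788 mol.
m(Na) = 0.6788 × 22.99 = 15.6 g.

15.6 g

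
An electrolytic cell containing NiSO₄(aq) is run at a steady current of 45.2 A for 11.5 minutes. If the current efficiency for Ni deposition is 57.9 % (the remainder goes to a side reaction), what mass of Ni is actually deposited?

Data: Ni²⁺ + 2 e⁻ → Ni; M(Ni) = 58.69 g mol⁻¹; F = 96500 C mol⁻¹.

Q = I·t = 45.20 × 690.00 = 31190 C.
n(e⁻) = 31190/96500 = 0.3232 mol; theoretically n(Ni) = 0.3232/2 = 0.1616 mol, m_theo = 9.484 g.
At 57.9 % efficiency, m_actual = 0.579 × 9.484 = 5.49 g.

5.49 g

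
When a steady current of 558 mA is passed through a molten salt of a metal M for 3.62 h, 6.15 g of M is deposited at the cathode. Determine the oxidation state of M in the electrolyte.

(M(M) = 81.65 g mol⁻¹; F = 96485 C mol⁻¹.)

+1

Q = I·t = 0.5580 A × 13032 s = 7272 C, so n(e⁻) = 7272/96485 = 0.07537 mol.
n(M) deposited = 6.15 / 81.65 = 0.07532 mol.
Electrons per atom = n(e⁻)/n(M) = 0.07537 / 0.07532 = 1.00 ≈ 1, so the ion is M⁺.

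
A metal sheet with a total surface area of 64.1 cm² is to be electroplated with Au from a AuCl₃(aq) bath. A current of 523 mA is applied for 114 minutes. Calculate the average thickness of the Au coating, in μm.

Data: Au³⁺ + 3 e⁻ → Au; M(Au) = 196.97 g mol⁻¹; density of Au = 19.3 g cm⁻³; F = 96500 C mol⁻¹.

19.7 μm

Q = I·t = 0.5230 × 6840.0 = 3577 C; n(e⁻) = 0.03707 mol.
n(Au) = n(e⁻)/3 = 0.01236 mol, so m = 0.01236 × 196.97 = 2.434 g.
Volume = m/ρ = 2.434 / 19.3 = 0.1261 cm³.
Thickness = V/A = 0.1261 / 64.1 = 0.00197 cm = 19.7 μm.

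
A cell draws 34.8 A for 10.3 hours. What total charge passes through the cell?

1.29 × 10⁶ C

Q = I·t = 34.80 A × 37080 s = 1.29 × 10⁶ C.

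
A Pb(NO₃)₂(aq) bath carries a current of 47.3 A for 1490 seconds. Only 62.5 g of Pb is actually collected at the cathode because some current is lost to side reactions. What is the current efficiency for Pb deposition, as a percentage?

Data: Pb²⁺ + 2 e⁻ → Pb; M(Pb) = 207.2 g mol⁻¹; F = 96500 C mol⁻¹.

Q = I·t = 47.30 × 1490.0 = 70480 C; n(e⁻) = 70480/96500 = 0.7303 mol.
Theoretical n(Pb) = n(e⁻)/2 = 0.3652 mol, i.e. m_theo = 0.3652 × 207.2 = 75.66 g.
Efficiency = m_actual / m_theo = 62.5 / 75.66 = 82.6 %.

82.6 %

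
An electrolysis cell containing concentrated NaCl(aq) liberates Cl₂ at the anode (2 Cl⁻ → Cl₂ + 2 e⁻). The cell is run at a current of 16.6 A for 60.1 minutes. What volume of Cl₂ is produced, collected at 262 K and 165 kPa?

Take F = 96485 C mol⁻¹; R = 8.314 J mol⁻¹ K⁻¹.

Q = I·t = 16.60 A × 3606.0 s = 59860 C.
n(e⁻) = Q/F = 59860 / 96485 = 0.6204 mol.
2 electrons are transferred per Cl₂ molecule, so n(Cl₂) = 0.6204 / 2 = 0.3102 mol.
V = nRT/P = (0.3102 × 8.314 × 262) / (165 × 10³ Pa) = 0.00410 m³ = 4.10 L.

4.10 L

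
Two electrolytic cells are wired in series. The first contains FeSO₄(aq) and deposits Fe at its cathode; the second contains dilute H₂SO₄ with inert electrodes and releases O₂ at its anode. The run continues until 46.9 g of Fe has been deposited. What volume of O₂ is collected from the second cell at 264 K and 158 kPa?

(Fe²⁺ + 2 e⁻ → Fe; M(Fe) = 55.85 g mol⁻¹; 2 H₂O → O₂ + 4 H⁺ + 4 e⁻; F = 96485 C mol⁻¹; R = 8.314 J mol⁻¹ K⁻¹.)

n(Fe) = 46.9 / 55.85 = 0.8397 mol, so n(e⁻) = 2 × 0.8397 = 1.679 mol.
The cells are in series, so the same 1.679 mol of electrons passes through the second cell.
2 H₂O → O₂ + 4 H⁺ + 4 e⁻ — 4 mol e⁻ per mol O₂, so n(O₂) = 1.679/4 = 0.4199 mol.
V = nRT/P = (0.4199 × 8.314 × 264) / (158 × 10³) = 0.00583 m³ = 5.83 L.

5.83 L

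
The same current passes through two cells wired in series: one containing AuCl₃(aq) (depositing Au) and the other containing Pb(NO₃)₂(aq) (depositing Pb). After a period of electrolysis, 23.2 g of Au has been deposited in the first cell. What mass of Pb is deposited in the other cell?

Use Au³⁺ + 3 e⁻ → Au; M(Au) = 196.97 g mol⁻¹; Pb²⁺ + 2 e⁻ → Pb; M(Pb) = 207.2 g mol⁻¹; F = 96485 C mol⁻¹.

n(Au) = 23.2 / 196.97 = 0.1178 mol.
Since Au³⁺ + 3 e⁻ → Au, n(e⁻) passed = 3 × 0.1178 = 0.3534 mol.
Cells in series carry the same charge, so the same 0.3534 mol of electrons passes through cell 2.
Pb²⁺ + 2 e⁻ → Pb, so n(Pb) = 0.3534 / 2 = 0.1767 mol.
m(Pb) = 0.1767 × 207.2 = 36.6 g.

36.6 g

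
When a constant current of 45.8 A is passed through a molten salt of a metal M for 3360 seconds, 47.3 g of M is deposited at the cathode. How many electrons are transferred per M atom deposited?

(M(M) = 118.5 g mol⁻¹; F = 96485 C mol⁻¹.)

Q = I·t = 45.80 A × 3360.0 s = 153900 C, so n(e⁻) = 153900/96485 = 1.595 mol.
n(M) deposited = 47.3 / 118.5 = 0.3992 mol.
Electrons per atom = n(e⁻)/n(M) = 1.595 / 0.3992 = 4.00 ≈ 4, so the ion is M⁴⁺.

4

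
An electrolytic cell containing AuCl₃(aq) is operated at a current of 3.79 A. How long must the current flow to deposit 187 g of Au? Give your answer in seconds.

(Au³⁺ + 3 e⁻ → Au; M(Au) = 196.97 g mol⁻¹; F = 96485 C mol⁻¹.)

72500 s

n(Au) = m/M = 187 / 196.97 = 0.9494 mol.
Each Au atom requires 3 electrons, so n(e⁻) = 3 × 0.9494 = 2.848 mol.
Q = n(e⁻)·F = 2.848 × 96485 = 274800 C.
t = Q/I = 274800 / 3.790 A = 72510 s.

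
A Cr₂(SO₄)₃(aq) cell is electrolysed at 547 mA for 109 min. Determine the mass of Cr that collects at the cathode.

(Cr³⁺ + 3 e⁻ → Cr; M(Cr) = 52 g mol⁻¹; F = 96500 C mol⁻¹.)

0.643 g

Q = I·t = 0.5470 A × 6540.0 s = 3577 C.
n(e⁻) = Q/F = 3577 / 96500 = 0.03707 mol.
Cr³⁺ + 3 e⁻ → Cr, so n(Cr) = n(e⁻)/3 = 0.01236 mol.
m = n·M = 0.01236 × 52 = 0.643 g.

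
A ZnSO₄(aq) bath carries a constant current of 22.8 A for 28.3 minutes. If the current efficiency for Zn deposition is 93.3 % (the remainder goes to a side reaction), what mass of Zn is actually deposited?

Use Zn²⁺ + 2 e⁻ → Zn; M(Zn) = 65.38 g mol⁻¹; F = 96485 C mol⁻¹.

Q = I·t = 22.80 × 1698.0 = 38710 C.
n(e⁻) = 38710/96485 = 0.4012 mol; theoretically n(Zn) = 0.4012/2 = 0.2006 mol, m_theo = 13.12 g.
At 93.3 % efficiency, m_actual = 0.933 × 13.12 = 12.2 g.

12.2 g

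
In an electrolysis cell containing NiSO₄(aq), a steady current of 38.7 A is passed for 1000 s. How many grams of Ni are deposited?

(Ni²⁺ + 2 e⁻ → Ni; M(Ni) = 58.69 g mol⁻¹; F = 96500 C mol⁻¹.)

11.8 g

Q = I·t = 38.70 A × 1000.0 s = 38700 C.
n(e⁻) = Q/F = 38700 / 96500 = 0.4010 mol.
Ni²⁺ + 2 e⁻ → Ni, so n(Ni) = n(e⁻)/2 = 0.2005 mol.
m = n·M = 0.2005 × 58.69 = 11.8 g.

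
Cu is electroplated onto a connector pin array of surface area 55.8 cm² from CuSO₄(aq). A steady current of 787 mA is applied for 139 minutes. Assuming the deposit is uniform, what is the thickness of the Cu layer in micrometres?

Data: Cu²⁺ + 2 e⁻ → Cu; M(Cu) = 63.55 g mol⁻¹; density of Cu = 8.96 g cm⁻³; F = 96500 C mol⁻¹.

43.2 μm

Q = I·t = 0.7870 × 8340.0 = 6564 C; n(e⁻) = 0.06802 mol.
n(Cu) = n(e⁻)/2 = 0.03401 mol, so m = 0.03401 × 63.55 = 2.161 g.
Volume = m/ρ = 2.161 / 8.96 = 0.2412 cm³.
Thickness = V/A = 0.2412 / 55.8 = 0.00432 cm = 43.2 μm.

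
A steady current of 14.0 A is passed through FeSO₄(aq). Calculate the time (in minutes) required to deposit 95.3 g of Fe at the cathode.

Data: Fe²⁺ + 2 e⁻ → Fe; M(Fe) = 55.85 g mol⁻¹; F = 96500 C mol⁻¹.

n(Fe) = m/M = 95.3 / 55.85 = 1.706 mol.
Each Fe atom requires 2 electrons, so n(e⁻) = 2 × 1.706 = 3.413 mol.
Q = n(e⁻)·F = 3.413 × 96500 = 329300 C.
t = Q/I = 329300 / 14.00 A = 23520 s = 392 min.

392 min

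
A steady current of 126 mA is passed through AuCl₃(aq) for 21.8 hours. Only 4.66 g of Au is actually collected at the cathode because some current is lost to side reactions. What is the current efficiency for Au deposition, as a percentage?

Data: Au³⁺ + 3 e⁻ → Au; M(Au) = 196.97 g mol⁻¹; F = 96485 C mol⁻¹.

69.3 %

Q = I·t = 0.1260 × 78480 = 9888 C; n(e⁻) = 9888/96485 = 0.1025 mol.
Theoretical n(Au) = n(e⁻)/3 = 0.03416 mol, i.e. m_theo = 0.03416 × 196.97 = 6.729 g.
Efficiency = m_actual / m_theo = 4.66 / 6.729 = 69.3 %.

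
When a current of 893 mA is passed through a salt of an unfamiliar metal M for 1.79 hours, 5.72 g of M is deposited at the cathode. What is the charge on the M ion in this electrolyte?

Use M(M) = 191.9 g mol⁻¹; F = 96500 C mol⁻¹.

Q = I·t = 0.8930 A × 6444.0 s = 5754 C, so n(e⁻) = 5754/96500 = 0.05963 mol.
n(M) deposited = 5.72 / 191.9 = 0.02981 mol.
Electrons per atom = n(e⁻)/n(M) = 0.05963 / 0.02981 = 2.00 ≈ 2, so the ion is M²⁺.

+2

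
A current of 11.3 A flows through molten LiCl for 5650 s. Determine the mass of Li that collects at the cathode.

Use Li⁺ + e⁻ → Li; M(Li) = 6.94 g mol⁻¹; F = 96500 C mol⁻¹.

4.59 g

Q = I·t = 11.30 A × 5650.0 s = 63850 C.
n(e⁻) = Q/F = 63850 / 96500 = 0.6616 mol.
Li⁺ + e⁻ → Li, so n(Li) = n(e⁻)/1 = 0.6616 mol.
m = n·M = 0.6616 × 6.94 = 4.59 g.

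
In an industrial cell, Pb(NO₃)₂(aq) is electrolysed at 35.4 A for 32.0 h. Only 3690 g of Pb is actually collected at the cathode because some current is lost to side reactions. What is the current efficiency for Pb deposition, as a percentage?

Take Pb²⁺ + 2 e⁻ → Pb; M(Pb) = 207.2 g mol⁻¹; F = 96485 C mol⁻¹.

84.3 %

Q = I·t = 35.40 × 115200 = 4078000 C; n(e⁻) = 4078000/96485 = 42.27 mol.
Theoretical n(Pb) = n(e⁻)/2 = 21.13 mol, i.e. m_theo = 21.13 × 207.2 = 4379 g.
Efficiency = m_actual / m_theo = 3690 / 4379 = 84.3 %.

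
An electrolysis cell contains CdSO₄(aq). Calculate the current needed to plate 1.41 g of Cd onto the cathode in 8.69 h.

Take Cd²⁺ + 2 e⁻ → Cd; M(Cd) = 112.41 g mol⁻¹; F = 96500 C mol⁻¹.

n(Cd) = 1.41 / 112.41 = 0.01254 mol.
n(e⁻) = 2 × 0.01254 = 0.02509 mol.
Q = n(e⁻)·F = 0.02509 × 96500 = 2421 C.
I = Q/t = 2421 / 31284 s = 0.0774 A.

0.0774 A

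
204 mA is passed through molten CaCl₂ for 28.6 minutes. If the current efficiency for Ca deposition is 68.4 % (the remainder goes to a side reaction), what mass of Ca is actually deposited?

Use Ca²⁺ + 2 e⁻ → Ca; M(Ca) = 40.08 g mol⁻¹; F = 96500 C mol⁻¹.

0.0497 g

Q = I·t = 0.2040 × 1716.0 = 350.1 C.
n(e⁻) = 350.1/96500 = 0.003628 mol; theoretically n(Ca) = 0.003628/2 = 0.001814 mol, m_theo = 0.07270 g.
At 68.4 % efficiency, m_actual = 0.684 × 0.07270 = 0.0497 g.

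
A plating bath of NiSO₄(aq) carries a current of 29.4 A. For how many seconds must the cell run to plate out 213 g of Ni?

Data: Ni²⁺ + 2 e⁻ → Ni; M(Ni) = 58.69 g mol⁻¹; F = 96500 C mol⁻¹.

23800 s

n(Ni) = m/M = 213 / 58.69 = 3.629 mol.
Each Ni atom requires 2 electrons, so n(e⁻) = 2 × 3.629 = 7.258 mol.
Q = n(e⁻)·F = 7.258 × 96500 = 700400 C.
t = Q/I = 700400 / 29.40 A = 23820 s.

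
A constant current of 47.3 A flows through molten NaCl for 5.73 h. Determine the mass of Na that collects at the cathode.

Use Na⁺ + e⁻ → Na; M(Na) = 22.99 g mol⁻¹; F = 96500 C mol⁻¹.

Q = I·t = 47.30 A × 20628 s = 975700 C.
n(e⁻) = Q/F = 975700 / 96500 = 10.11 mol.
Na⁺ + e⁻ → Na, so n(Na) = n(e⁻)/1 = 10.11 mol.
m = n·M = 10.11 × 22.99 = 232 g.

232 g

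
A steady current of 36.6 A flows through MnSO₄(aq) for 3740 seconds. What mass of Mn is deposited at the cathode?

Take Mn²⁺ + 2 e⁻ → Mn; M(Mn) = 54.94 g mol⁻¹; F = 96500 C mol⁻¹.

Q = I·t = 36.60 A × 3740.0 s = 136900 C.
n(e⁻) = Q/F = 136900 / 96500 = 1.418 mol.
Mn²⁺ + 2 e⁻ → Mn, so n(Mn) = n(e⁻)/2 = 0.7092 mol.
m = n·M = 0.7092 × 54.94 = 39.0 g.

39.0 g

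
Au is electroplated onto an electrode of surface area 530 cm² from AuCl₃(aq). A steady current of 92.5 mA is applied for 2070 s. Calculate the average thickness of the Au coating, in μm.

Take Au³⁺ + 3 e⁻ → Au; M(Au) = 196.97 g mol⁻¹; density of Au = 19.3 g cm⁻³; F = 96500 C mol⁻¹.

0.127 μm

Q = I·t = 0.09250 × 2070.0 = 191.5 C; n(e⁻) = 0.001984 mol.
n(Au) = n(e⁻)/3 = 0.0006614 mol, so m = 0.0006614 × 196.97 = 0.1303 g.
Volume = m/ρ = 0.1303 / 19.3 = 0.006750 cm³.
Thickness = V/A = 0.006750 / 530 = 1.27 × 10⁻⁵ cm = 0.127 μm.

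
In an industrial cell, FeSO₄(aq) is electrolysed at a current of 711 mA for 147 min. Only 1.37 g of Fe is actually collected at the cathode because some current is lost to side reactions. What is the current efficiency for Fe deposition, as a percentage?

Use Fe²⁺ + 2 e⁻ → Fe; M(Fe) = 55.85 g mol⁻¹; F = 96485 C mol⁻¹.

Q = I·t = 0.7110 × 8820.0 = 6271 C; n(e⁻) = 6271/96485 = 0.06499 mol.
Theoretical n(Fe) = n(e⁻)/2 = 0.03250 mol, i.e. m_theo = 0.03250 × 55.85 = 1.815 g.
Efficiency = m_actual / m_theo = 1.37 / 1.815 = 75.5 %.

75.5 %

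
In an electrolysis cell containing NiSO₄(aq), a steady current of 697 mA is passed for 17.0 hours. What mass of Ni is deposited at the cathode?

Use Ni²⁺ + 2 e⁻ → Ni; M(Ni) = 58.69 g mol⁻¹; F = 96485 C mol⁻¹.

Q = I·t = 0.6970 A × 61200 s = 42660 C.
n(e⁻) = Q/F = 42660 / 96485 = 0.4421 mol.
Ni²⁺ + 2 e⁻ → Ni, so n(Ni) = n(e⁻)/2 = 0.2211 mol.
m = n·M = 0.2211 × 58.69 = 13.0 g.

13.0 g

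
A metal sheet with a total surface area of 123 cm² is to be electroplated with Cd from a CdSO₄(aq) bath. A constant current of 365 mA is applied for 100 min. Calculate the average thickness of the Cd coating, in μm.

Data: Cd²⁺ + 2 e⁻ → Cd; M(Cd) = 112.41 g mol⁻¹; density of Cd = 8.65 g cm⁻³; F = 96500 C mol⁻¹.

12.0 μm

Q = I·t = 0.3650 × 6000.0 = 2190 C; n(e⁻) = 0.02269 mol.
n(Cd) = n(e⁻)/2 = 0.01135 mol, so m = 0.01135 × 112.41 = 1.276 g.
Volume = m/ρ = 1.276 / 8.65 = 0.1475 cm³.
Thickness = V/A = 0.1475 / 123 = 0.00120 cm = 12.0 μm.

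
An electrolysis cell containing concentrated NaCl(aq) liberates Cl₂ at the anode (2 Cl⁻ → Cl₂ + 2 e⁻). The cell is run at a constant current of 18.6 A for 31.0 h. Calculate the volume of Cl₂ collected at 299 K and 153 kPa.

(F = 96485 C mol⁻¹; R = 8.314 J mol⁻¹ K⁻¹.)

Q = I·t = 18.60 A × 111600 s = 2076000 C.
n(e⁻) = Q/F = 2076000 / 96485 = 21.51 mol.
2 electrons are transferred per Cl₂ molecule, so n(Cl₂) = 21.51 / 2 = 10.76 mol.
V = nRT/P = (10.76 × 8.314 × 299) / (153 × 10³ Pa) = 0.175 m³ = 175 L.

175 L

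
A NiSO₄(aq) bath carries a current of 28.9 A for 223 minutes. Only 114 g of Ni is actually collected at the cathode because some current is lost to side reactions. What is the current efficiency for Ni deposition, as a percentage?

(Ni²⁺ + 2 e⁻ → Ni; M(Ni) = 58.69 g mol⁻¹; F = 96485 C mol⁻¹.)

Q = I·t = 28.90 × 13380 = 386700 C; n(e⁻) = 386700/96485 = 4.008 mol.
Theoretical n(Ni) = n(e⁻)/2 = 2.004 mol, i.e. m_theo = 2.004 × 58.69 = 117.6 g.
Efficiency = m_actual / m_theo = 114 / 117.6 = 96.9 %.

96.9 %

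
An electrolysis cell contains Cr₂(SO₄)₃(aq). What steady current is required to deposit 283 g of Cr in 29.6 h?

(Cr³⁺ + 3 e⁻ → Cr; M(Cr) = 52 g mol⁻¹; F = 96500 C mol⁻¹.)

14.8 A

n(Cr) = 283 / 52 = 5.442 mol.
n(e⁻) = 3 × 5.442 = 16.33 mol.
Q = n(e⁻)·F = 16.33 × 96500 = 1576000 C.
I = Q/t = 1576000 / 106560 s = 14.8 A.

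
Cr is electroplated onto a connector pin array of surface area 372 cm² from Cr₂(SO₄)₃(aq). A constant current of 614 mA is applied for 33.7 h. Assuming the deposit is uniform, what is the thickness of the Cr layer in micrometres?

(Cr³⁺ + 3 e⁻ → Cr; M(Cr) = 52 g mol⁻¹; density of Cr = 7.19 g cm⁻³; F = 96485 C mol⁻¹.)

Q = I·t = 0.6140 × 121320 = 74490 C; n(e⁻) = 0.7720 mol.
n(Cr) = n(e⁻)/3 = 0.2573 mol, so m = 0.2573 × 52 = 13.38 g.
Volume = m/ρ = 13.38 / 7.19 = 1.861 cm³.
Thickness = V/A = 1.861 / 372 = 0.00500 cm = 50.0 μm.

50.0 μm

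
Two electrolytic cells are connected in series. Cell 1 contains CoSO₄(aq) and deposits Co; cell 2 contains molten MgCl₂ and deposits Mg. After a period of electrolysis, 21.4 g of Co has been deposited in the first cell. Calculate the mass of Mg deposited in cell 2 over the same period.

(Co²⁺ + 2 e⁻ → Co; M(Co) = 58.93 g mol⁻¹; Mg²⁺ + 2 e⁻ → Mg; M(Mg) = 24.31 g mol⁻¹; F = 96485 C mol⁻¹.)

8.83 g

n(Co) = 21.4 / 58.93 = 0.3631 mol.
Since Co²⁺ + 2 e⁻ → Co, n(e⁻) passed = 2 × 0.3631 = 0.7263 mol.
Cells in series carry the same charge, so the same 0.7263 mol of electrons passes through cell 2.
Mg²⁺ + 2 e⁻ → Mg, so n(Mg) = 0.7263 / 2 = 0.3631 mol.
m(Mg) = 0.3631 × 24.31 = 8.83 g.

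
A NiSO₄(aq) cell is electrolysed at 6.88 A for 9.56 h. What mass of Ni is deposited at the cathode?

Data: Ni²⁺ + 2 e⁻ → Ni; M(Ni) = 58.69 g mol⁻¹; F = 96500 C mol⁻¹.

72.0 g

Q = I·t = 6.880 A × 34416 s = 236800 C.
n(e⁻) = Q/F = 236800 / 96500 = 2.454 mol.
Ni²⁺ + 2 e⁻ → Ni, so n(Ni) = n(e⁻)/2 = 1.227 mol.
m = n·M = 1.227 × 58.69 = 72.0 g.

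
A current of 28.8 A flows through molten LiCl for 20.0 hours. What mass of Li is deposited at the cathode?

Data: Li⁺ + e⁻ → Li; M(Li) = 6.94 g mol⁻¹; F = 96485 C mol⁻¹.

Q = I·t = 28.80 A × 72000 s = 2074000 C.
n(e⁻) = Q/F = 2074000 / 96485 = 21.49 mol.
Li⁺ + e⁻ → Li, so n(Li) = n(e⁻)/1 = 21.49 mol.
m = n·M = 21.49 × 6.94 = 149 g.

149 g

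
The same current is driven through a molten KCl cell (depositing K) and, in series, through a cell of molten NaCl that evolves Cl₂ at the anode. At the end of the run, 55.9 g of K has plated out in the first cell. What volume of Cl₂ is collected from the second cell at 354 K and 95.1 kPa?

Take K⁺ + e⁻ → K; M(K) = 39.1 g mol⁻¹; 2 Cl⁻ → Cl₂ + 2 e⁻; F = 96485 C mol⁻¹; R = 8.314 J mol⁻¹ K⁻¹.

22.1 L

n(K) = 55.9 / 39.1 = 1.430 mol, so n(e⁻) = 1 × 1.430 = 1.430 mol.
The cells are in series, so the same 1.430 mol of electrons passes through the second cell.
2 Cl⁻ → Cl₂ + 2 e⁻ — 2 mol e⁻ per mol Cl₂, so n(Cl₂) = 1.430/2 = 0.7148 mol.
V = nRT/P = (0.7148 × 8.314 × 354) / (95.1 × 10³) = 0.0221 m³ = 22.1 L.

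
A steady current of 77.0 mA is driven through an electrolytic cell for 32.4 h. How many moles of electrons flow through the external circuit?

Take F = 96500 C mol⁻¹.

0.0931 mol

Q = I·t = 0.07700 A × 116640 s = 8981 C.
n(e⁻) = Q/F = 8981 / 96500 = 0.0931 mol.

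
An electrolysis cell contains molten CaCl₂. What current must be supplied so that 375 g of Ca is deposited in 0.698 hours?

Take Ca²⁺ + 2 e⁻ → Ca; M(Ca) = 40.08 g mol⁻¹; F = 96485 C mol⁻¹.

719 A

n(Ca) = 375 / 40.08 = 9.356 mol.
n(e⁻) = 2 × 9.356 = 18.71 mol.
Q = n(e⁻)·F = 18.71 × 96485 = 1805000 C.
I = Q/t = 1805000 / 2512.8 s = 719 A.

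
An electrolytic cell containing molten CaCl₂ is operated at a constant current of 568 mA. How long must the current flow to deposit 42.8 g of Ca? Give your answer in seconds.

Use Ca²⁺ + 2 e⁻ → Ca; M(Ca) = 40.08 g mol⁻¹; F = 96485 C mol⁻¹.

n(Ca) = m/M = 42.8 / 40.08 = 1.068 mol.
Each Ca atom requires 2 electrons, so n(e⁻) = 2 × 1.068 = 2.136 mol.
Q = n(e⁻)·F = 2.136 × 96485 = 206100 C.
t = Q/I = 206100 / 0.5680 A = 362800 s.

3.63 × 10⁵ s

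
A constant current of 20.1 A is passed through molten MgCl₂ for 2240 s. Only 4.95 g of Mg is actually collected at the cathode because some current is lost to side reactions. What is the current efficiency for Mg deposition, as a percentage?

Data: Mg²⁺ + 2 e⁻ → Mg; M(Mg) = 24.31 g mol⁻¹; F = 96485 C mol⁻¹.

87.3 %

Q = I·t = 20.10 × 2240.0 = 45020 C; n(e⁻) = 45020/96485 = 0.4666 mol.
Theoretical n(Mg) = n(e⁻)/2 = 0.2333 mol, i.e. m_theo = 0.2333 × 24.31 = 5.672 g.
Efficiency = m_actual / m_theo = 4.95 / 5.672 = 87.3 %.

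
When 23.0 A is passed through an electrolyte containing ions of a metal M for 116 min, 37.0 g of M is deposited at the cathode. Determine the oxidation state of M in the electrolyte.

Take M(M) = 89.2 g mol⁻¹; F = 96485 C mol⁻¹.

+4

Q = I·t = 23.00 A × 6960.0 s = 160100 C, so n(e⁻) = 160100/96485 = 1.659 mol.
n(M) deposited = 37.0 / 89.2 = 0.4148 mol.
Electrons per atom = n(e⁻)/n(M) = 1.659 / 0.4148 = 4.00 ≈ 4, so the ion is M⁴⁺.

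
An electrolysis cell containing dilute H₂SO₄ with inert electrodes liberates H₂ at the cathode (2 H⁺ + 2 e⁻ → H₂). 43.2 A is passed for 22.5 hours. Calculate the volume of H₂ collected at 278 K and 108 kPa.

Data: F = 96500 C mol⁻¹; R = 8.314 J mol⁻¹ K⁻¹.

388 L

Q = I·t = 43.20 A × 81000 s = 3499000 C.
n(e⁻) = Q/F = 3499000 / 96500 = 36.26 mol.
2 electrons are transferred per H₂ molecule, so n(H₂) = 36.26 / 2 = 18.13 mol.
V = nRT/P = (18.13 × 8.314 × 278) / (108 × 10³ Pa) = 0.388 m³ = 388 L.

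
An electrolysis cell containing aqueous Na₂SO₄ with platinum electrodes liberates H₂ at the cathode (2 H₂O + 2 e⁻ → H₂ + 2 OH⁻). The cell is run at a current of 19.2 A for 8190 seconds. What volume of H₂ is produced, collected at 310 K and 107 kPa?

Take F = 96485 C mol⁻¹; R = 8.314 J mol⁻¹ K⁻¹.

Q = I·t = 19.20 A × 8190.0 s = 157200 C.
n(e⁻) = Q/F = 157200 / 96485 = 1.630 mol.
2 electrons are transferred per H₂ molecule, so n(H₂) = 1.630 / 2 = 0.8149 mol.
V = nRT/P = (0.8149 × 8.314 × 310) / (107 × 10³ Pa) = 0.0196 m³ = 19.6 L.

19.6 L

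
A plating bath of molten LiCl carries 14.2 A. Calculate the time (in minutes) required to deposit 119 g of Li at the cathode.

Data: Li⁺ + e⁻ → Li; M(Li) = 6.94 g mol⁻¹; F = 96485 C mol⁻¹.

n(Li) = m/M = 119 / 6.94 = 17.15 mol.
Each Li atom requires 1 electron, so n(e⁻) = 1 × 17.15 = 17.15 mol.
Q = n(e⁻)·F = 17.15 × 96485 = 1654000 C.
t = Q/I = 1654000 / 14.20 A = 116500 s = 1940 min.

1940 min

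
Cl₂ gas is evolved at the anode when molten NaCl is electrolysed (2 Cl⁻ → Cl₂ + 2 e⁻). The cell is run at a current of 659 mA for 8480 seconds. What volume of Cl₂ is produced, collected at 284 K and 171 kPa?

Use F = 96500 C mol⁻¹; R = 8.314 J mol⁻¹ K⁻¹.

0.400 L

Q = I·t = 0.6590 A × 8480.0 s = 5588 C.
n(e⁻) = Q/F = 5588 / 96500 = 0.05791 mol.
2 electrons are transferred per Cl₂ molecule, so n(Cl₂) = 0.05791 / 2 = 0.02896 mol.
V = nRT/P = (0.02896 × 8.314 × 284) / (171 × 10³ Pa) = 4.00 × 10⁻⁴ m³ = 0.400 L.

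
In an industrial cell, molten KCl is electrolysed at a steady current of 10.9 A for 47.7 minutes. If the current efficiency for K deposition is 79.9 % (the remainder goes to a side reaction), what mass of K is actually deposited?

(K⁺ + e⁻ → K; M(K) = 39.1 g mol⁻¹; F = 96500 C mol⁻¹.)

Q = I·t = 10.90 × 2862.0 = 31200 C.
n(e⁻) = 31200/96500 = 0.3233 mol; theoretically n(K) = 0.3233/1 = 0.3233 mol, m_theo = 12.64 g.
At 79.9 % efficiency, m_actual = 0.799 × 12.64 = 10.1 g.

10.1 g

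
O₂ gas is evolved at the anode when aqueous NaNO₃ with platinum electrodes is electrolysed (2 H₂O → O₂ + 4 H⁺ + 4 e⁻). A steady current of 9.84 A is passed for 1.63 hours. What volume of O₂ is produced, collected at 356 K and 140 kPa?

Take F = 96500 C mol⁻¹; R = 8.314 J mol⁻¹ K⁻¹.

Q = I·t = 9.840 A × 5868.0 s = 57740 C.
n(e⁻) = Q/F = 57740 / 96500 = 0.5984 mol.
4 electrons are transferred per O₂ molecule, so n(O₂) = 0.5984 / 4 = 0.1496 mol.
V = nRT/P = (0.1496 × 8.314 × 356) / (140 × 10³ Pa) = 0.00316 m³ = 3.16 L.

3.16 L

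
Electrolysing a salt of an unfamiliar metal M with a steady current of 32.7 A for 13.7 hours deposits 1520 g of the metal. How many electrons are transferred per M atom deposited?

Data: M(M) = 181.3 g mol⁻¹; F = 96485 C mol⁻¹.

Q = I·t = 32.70 A × 49320 s = 1613000 C, so n(e⁻) = 1613000/96485 = 16.72 mol.
n(M) deposited = 1520 / 181.3 = 8.384 mol.
Electrons per atom = n(e⁻)/n(M) = 16.72 / 8.384 = 1.99 ≈ 2, so the ion is M²⁺.

2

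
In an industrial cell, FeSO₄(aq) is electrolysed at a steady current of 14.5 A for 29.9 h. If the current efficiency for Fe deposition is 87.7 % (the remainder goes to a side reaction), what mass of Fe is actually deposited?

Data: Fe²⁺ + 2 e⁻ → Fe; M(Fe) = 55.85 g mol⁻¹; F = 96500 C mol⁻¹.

396 g

Q = I·t = 14.50 × 107640 = 1561000 C.
n(e⁻) = 1561000/96500 = 16.17 mol; theoretically n(Fe) = 16.17/2 = 8.087 mol, m_theo = 451.7 g.
At 87.7 % efficiency, m_actual = 0.877 × 451.7 = 396 g.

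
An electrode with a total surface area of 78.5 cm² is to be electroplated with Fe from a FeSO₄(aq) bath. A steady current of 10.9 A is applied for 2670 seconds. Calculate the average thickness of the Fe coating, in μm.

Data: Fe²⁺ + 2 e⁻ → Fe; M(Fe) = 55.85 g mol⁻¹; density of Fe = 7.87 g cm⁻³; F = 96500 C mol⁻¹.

136 μm

Q = I·t = 10.90 × 2670.0 = 29100 C; n(e⁻) = 0.3016 mol.
n(Fe) = n(e⁻)/2 = 0.1508 mol, so m = 0.1508 × 55.85 = 8.422 g.
Volume = m/ρ = 8.422 / 7.87 = 1.070 cm³.
Thickness = V/A = 1.070 / 78.5 = 0.0136 cm = 136 μm.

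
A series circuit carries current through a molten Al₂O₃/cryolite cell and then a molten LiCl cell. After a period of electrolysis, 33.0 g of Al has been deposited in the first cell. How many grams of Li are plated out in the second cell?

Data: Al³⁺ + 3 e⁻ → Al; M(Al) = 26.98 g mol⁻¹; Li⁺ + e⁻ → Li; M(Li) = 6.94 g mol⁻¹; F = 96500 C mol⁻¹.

25.5 g

n(Al) = 33.0 / 26.98 = 1.223 mol.
Since Al³⁺ + 3 e⁻ → Al, n(e⁻) passed = 3 × 1.223 = 3.669 mol.
Cells in series carry the same charge, so the same 3.669 mol of electrons passes through cell 2.
Li⁺ + e⁻ → Li, so n(Li) = 3.669 / 1 = 3.669 mol.
m(Li) = 3.669 × 6.94 = 25.5 g.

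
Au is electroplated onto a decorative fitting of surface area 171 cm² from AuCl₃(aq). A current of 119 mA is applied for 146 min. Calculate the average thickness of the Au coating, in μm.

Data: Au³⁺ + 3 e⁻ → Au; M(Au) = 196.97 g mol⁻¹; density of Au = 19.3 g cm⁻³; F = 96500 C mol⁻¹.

2.15 μm

Q = I·t = 0.1190 × 8760.0 = 1042 C; n(e⁻) = 0.01080 mol.
n(Au) = n(e⁻)/3 = 0.003601 mol, so m = 0.003601 × 196.97 = 0.7093 g.
Volume = m/ρ = 0.7093 / 19.3 = 0.03675 cm³.
Thickness = V/A = 0.03675 / 171 = 2.15 × 10⁻⁴ cm = 2.15 μm.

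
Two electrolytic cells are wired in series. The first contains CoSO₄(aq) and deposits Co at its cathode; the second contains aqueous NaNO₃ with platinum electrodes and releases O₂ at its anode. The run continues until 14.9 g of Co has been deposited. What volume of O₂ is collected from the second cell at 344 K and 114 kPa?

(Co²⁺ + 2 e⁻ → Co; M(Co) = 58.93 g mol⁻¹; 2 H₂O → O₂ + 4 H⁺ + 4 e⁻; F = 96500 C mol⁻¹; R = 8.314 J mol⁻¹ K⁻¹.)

n(Co) = 14.9 / 58.93 = 0.2528 mol, so n(e⁻) = 2 × 0.2528 = 0.5057 mol.
The cells are in series, so the same 0.5057 mol of electrons passes through the second cell.
2 H₂O → O₂ + 4 H⁺ + 4 e⁻ — 4 mol e⁻ per mol O₂, so n(O₂) = 0.5057/4 = 0.1264 mol.
V = nRT/P = (0.1264 × 8.314 × 344) / (114 × 10³) = 0.00317 m³ = 3.17 L.

3.17 L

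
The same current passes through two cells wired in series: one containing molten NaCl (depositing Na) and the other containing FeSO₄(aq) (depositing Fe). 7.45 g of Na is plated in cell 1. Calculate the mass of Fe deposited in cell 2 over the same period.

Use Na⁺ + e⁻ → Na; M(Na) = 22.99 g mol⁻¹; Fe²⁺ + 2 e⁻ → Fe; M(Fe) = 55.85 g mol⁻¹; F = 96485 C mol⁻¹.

n(Na) = 7.45 / 22.99 = 0.3241 mol.
Since Na⁺ + e⁻ → Na, n(e⁻) passed = 1 × 0.3241 = 0.3241 mol.
Cells in series carry the same charge, so the same 0.3241 mol of electrons passes through cell 2.
Fe²⁺ + 2 e⁻ → Fe, so n(Fe) = 0.3241 / 2 = 0.1620 mol.
m(Fe) = 0.1620 × 55.85 = 9.05 g.

9.05 g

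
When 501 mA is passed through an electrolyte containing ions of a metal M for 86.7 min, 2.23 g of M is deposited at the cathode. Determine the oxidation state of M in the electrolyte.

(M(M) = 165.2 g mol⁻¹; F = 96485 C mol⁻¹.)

+2

Q = I·t = 0.5010 A × 5202.0 s = 2606 C, so n(e⁻) = 2606/96485 = 0.02701 mol.
n(M) deposited = 2.23 / 165.2 = 0.01350 mol.
Electrons per atom = n(e⁻)/n(M) = 0.02701 / 0.01350 = 2.00 ≈ 2, so the ion is M²⁺.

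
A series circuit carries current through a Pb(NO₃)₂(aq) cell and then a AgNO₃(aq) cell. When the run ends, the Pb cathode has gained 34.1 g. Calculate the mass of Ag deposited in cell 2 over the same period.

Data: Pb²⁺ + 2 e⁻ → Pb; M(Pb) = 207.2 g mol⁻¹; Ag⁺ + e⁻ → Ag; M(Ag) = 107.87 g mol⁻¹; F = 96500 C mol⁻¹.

35.5 g

n(Pb) = 34.1 / 207.2 = 0.1646 mol.
Since Pb²⁺ + 2 e⁻ → Pb, n(e⁻) passed = 2 × 0.1646 = 0.3292 mol.
Cells in series carry the same charge, so the same 0.3292 mol of electrons passes through cell 2.
Ag⁺ + e⁻ → Ag, so n(Ag) = 0.3292 / 1 = 0.3292 mol.
m(Ag) = 0.3292 × 107.87 = 35.5 g.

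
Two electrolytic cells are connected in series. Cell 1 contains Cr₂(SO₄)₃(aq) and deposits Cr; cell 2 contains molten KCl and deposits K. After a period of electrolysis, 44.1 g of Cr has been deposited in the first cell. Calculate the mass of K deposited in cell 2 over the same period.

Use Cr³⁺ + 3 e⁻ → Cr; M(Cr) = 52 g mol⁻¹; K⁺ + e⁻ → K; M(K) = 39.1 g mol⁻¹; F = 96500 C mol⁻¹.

99.5 g

n(Cr) = 44.1 / 52 = 0.8481 mol.
Since Cr³⁺ + 3 e⁻ → Cr, n(e⁻) passed = 3 × 0.8481 = 2.544 mol.
Cells in series carry the same charge, so the same 2.544 mol of electrons passes through cell 2.
K⁺ + e⁻ → K, so n(K) = 2.544 / 1 = 2.544 mol.
m(K) = 2.544 × 39.1 = 99.5 g.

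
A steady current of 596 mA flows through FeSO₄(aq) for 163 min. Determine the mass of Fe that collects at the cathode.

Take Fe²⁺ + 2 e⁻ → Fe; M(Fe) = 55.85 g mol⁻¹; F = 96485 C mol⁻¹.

Q = I·t = 0.5960 A × 9780.0 s = 5829 C.
n(e⁻) = Q/F = 5829 / 96485 = 0.06041 mol.
Fe²⁺ + 2 e⁻ → Fe, so n(Fe) = n(e⁻)/2 = 0.03021 mol.
m = n·M = 0.03021 × 55.85 = 1.69 g.

1.69 g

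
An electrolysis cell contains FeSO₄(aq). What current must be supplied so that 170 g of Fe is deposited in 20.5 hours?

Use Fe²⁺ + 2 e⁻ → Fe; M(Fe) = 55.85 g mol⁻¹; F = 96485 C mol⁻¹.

n(Fe) = 170 / 55.85 = 3.044 mol.
n(e⁻) = 2 × 3.044 = 6.088 mol.
Q = n(e⁻)·F = 6.088 × 96485 = 587400 C.
I = Q/t = 587400 / 73800 s = 7.96 A.

7.96 A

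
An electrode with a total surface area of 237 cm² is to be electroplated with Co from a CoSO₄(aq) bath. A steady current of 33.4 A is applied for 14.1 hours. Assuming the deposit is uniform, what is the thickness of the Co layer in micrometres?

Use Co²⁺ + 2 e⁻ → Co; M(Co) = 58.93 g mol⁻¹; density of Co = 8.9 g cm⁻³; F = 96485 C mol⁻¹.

Q = I·t = 33.40 × 50760 = 1695000 C; n(e⁻) = 17.57 mol.
n(Co) = n(e⁻)/2 = 8.786 mol, so m = 8.786 × 58.93 = 517.7 g.
Volume = m/ρ = 517.7 / 8.9 = 58.17 cm³.
Thickness = V/A = 58.17 / 237 = 0.245 cm = 2450 μm.

2450 μm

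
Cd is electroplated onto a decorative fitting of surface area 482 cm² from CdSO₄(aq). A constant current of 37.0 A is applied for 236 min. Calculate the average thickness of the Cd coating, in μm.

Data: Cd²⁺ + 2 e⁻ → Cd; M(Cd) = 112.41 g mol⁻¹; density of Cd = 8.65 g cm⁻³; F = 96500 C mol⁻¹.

Q = I·t = 37.00 × 14160 = 523900 C; n(e⁻) = 5.429 mol.
n(Cd) = n(e⁻)/2 = 2.715 mol, so m = 2.715 × 112.41 = 305.1 g.
Volume = m/ρ = 305.1 / 8.65 = 35.28 cm³.
Thickness = V/A = 35.28 / 482 = 0.0732 cm = 732 μm.

732 μm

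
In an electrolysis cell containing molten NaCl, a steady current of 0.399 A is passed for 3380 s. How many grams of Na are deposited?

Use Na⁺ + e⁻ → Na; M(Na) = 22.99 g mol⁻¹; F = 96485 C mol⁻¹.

Q = I·t = 0.3990 A × 3380.0 s = 1349 C.
n(e⁻) = Q/F = 1349 / 96485 = 0.01398 mol.
Na⁺ + e⁻ → Na, so n(Na) = n(e⁻)/1 = 0.01398 mol.
m = n·M = 0.01398 × 22.99 = 0.321 g.

0.321 g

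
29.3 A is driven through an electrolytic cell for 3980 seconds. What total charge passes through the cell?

1.17 × 10⁵ C

Q = I·t = 29.30 A × 3980.0 s = 1.17 × 10⁵ C.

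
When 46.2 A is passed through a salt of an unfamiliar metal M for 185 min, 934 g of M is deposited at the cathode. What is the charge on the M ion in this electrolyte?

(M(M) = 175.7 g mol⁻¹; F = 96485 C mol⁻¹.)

+1

Q = I·t = 46.20 A × 11100 s = 512800 C, so n(e⁻) = 512800/96485 = 5.315 mol.
n(M) deposited = 934 / 175.7 = 5.316 mol.
Electrons per atom = n(e⁻)/n(M) = 5.315 / 5.316 = 1.00 ≈ 1, so the ion is M⁺.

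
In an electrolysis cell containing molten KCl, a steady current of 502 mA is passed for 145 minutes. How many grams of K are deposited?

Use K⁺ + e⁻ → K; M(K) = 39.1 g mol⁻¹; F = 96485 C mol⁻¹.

1.77 g

Q = I·t = 0.5020 A × 8700.0 s = 4367 C.
n(e⁻) = Q/F = 4367 / 96485 = 0.04527 mol.
K⁺ + e⁻ → K, so n(K) = n(e⁻)/1 = 0.04527 mol.
m = n·M = 0.04527 × 39.1 = 1.77 g.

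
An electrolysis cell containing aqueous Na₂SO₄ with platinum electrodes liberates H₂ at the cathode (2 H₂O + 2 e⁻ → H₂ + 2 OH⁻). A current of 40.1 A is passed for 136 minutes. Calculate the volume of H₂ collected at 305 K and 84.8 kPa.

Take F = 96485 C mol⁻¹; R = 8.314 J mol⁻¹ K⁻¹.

50.7 L

Q = I·t = 40.10 A × 8160.0 s = 327200 C.
n(e⁻) = Q/F = 327200 / 96485 = 3.391 mol.
2 electrons are transferred per H₂ molecule, so n(H₂) = 3.391 / 2 = 1.696 mol.
V = nRT/P = (1.696 × 8.314 × 305) / (84.8 × 10³ Pa) = 0.0507 m³ = 50.7 L.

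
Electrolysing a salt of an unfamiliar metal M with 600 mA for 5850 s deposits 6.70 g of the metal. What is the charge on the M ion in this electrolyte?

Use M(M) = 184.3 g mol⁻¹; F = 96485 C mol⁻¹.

Q = I·t = 0.6000 A × 5850.0 s = 3510 C, so n(e⁻) = 3510/96485 = 0.03638 mol.
n(M) deposited = 6.70 / 184.3 = 0.03635 mol.
Electrons per atom = n(e⁻)/n(M) = 0.03638 / 0.03635 = 1.00 ≈ 1, so the ion is M⁺.

+1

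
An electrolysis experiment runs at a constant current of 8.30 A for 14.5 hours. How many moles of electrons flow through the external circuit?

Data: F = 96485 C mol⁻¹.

Q = I·t = 8.300 A × 52200 s = 433300 C.
n(e⁻) = Q/F = 433300 / 96485 = 4.49 mol.

4.49 mol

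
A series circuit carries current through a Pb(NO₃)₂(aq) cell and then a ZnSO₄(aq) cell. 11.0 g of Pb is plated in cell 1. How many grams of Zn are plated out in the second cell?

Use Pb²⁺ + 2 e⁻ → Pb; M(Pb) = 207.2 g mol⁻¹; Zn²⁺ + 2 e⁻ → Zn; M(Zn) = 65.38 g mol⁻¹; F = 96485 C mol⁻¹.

n(Pb) = 11.0 / 207.2 = 0.05309 mol.
Since Pb²⁺ + 2 e⁻ → Pb, n(e⁻) passed = 2 × 0.05309 = 0.1062 mol.
Cells in series carry the same charge, so the same 0.1062 mol of electrons passes through cell 2.
Zn²⁺ + 2 e⁻ → Zn, so n(Zn) = 0.1062 / 2 = 0.05309 mol.
m(Zn) = 0.05309 × 65.38 = 3.47 g.

3.47 g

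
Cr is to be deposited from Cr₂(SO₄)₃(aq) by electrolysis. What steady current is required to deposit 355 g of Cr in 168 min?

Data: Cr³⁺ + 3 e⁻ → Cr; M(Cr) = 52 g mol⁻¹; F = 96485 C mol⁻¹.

n(Cr) = 355 / 52 = 6.827 mol.
n(e⁻) = 3 × 6.827 = 20.48 mol.
Q = n(e⁻)·F = 20.48 × 96485 = 1976000 C.
I = Q/t = 1976000 / 10080 s = 196 A.

196 A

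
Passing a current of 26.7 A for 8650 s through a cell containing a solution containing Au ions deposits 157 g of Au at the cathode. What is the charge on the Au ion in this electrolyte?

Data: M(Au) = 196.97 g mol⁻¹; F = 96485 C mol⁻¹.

+3

Q = I·t = 26.70 A × 8650.0 s = 231000 C, so n(e⁻) = 231000/96485 = 2.394 mol.
n(Au) deposited = 157 / 196.97 = 0.7971 mol.
Electrons per atom = n(e⁻)/n(Au) = 2.394 / 0.7971 = 3.00 ≈ 3, so the ion is Au³⁺.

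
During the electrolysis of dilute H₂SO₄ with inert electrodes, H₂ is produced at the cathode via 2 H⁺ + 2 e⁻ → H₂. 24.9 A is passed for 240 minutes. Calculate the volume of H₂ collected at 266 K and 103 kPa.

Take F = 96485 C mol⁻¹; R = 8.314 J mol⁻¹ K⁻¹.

Q = I·t = 24.90 A × 14400 s = 358600 C.
n(e⁻) = Q/F = 358600 / 96485 = 3.716 mol.
2 electrons are transferred per H₂ molecule, so n(H₂) = 3.716 / 2 = 1.858 mol.
V = nRT/P = (1.858 × 8.314 × 266) / (103 × 10³ Pa) = 0.0399 m³ = 39.9 L.

39.9 L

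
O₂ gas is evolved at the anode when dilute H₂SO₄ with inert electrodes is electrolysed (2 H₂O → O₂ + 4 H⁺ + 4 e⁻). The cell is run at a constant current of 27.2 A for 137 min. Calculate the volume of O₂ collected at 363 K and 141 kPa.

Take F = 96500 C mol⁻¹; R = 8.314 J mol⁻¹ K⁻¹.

Q = I·t = 27.20 A × 8220.0 s = 223600 C.
n(e⁻) = Q/F = 223600 / 96500 = 2.317 mol.
4 electrons are transferred per O₂ molecule, so n(O₂) = 2.317 / 4 = 0.5792 mol.
V = nRT/P = (0.5792 × 8.314 × 363) / (141 × 10³ Pa) = 0.0124 m³ = 12.4 L.

12.4 L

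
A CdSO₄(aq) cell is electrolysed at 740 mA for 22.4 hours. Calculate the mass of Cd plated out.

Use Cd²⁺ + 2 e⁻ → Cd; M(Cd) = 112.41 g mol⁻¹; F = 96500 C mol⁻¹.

34.8 g

Q = I·t = 0.7400 A × 80640 s = 59670 C.
n(e⁻) = Q/F = 59670 / 96500 = 0.6184 mol.
Cd²⁺ + 2 e⁻ → Cd, so n(Cd) = n(e⁻)/2 = 0.3092 mol.
m = n·M = 0.3092 × 112.41 = 34.8 g.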